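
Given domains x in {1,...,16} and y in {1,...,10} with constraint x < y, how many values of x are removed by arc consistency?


For the constraint x < y, x needs a supporting value in y's domain.
x can be at most 9 (one less than y's maximum).
Valid x values from domain: 9 out of 16.
Pruned = 16 - 9 = 7.

7


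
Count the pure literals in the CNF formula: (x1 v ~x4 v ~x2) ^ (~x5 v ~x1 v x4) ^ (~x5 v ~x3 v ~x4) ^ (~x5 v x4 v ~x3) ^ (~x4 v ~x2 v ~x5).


A pure literal appears in only one polarity across all clauses.
Pure literals: x2 (negative only), x3 (negative only), x5 (negative only).
Count = 3.

3


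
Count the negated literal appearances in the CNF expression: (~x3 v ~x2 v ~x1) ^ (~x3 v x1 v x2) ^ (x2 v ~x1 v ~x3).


Scan each clause for negated literals.
Clause 1: 3 negative; Clause 2: 1 negative; Clause 3: 2 negative.
Total negative literal occurrences = 6.

6


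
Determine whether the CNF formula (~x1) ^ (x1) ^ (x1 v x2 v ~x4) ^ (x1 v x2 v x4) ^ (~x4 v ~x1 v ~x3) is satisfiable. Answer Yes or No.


Check all 16 possible truth assignments.
Number of satisfying assignments found: 0.
The formula is unsatisfiable.

No


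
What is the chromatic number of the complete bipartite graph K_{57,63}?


K_{57,63} is bipartite by definition: the two parts are independent sets, with every edge crossing between them.
Color all vertices in one part with color 1 and all vertices in the other part with color 2.
Since the graph has at least one edge, one color does not suffice.
Chromatic number = 2.

2


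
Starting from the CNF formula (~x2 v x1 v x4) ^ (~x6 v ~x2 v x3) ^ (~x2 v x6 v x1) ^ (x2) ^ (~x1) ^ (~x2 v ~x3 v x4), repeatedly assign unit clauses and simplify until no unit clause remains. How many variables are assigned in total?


Unit propagation repeatedly assigns the literal in any unit clause, then simplifies.
Assignments in order: x2 = T, x1 = F, x4 = T, x6 = T, x3 = T.
No further unit clauses remain.
Total variables assigned = 5.

5


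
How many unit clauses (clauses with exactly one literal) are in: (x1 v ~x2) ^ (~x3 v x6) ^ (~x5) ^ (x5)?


A unit clause contains exactly one literal.
Unit clauses found: (~x5), (x5).
Count = 2.

2


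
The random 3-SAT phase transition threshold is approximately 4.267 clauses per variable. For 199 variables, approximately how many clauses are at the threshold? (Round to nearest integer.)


The 3-SAT phase transition occurs at approximately 4.267 clauses per variable.
m = 4.267 * 199 = 849.133.
Rounded to nearest integer: 849.

849


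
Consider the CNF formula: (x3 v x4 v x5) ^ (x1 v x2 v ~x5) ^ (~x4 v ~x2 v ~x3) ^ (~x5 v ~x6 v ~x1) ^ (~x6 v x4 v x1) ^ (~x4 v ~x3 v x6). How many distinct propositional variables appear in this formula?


Identify each distinct variable in the formula.
Variables found: x1, x2, x3, x4, x5, x6.
Total distinct variables = 6.

6


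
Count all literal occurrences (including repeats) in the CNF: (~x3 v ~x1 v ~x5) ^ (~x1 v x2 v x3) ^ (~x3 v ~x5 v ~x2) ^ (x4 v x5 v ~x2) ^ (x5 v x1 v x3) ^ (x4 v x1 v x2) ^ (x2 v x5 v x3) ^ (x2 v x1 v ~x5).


Clause lengths: 3, 3, 3, 3, 3, 3, 3, 3.
Sum = 3 + 3 + 3 + 3 + 3 + 3 + 3 + 3 = 24.

24


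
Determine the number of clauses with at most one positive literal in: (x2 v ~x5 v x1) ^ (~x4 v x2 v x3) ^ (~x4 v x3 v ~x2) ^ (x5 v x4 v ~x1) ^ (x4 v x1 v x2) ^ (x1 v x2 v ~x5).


A Horn clause has at most one positive literal.
Clause 1: 2 positive lit(s) -> not Horn
Clause 2: 2 positive lit(s) -> not Horn
Clause 3: 1 positive lit(s) -> Horn
Clause 4: 2 positive lit(s) -> not Horn
Clause 5: 3 positive lit(s) -> not Horn
Clause 6: 2 positive lit(s) -> not Horn
Total Horn clauses = 1.

1


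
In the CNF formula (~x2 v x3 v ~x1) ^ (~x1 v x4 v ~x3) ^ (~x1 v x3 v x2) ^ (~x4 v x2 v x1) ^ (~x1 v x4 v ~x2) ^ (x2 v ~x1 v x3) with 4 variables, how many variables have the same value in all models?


Find all satisfying assignments: 8 model(s).
Check which variables have the same value in every model.
No variable is fixed across all models.
Backbone size = 0.

0


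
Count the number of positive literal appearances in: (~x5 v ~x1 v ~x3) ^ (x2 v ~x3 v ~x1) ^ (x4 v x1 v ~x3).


Scan each clause for unnegated literals.
Clause 1: 0 positive; Clause 2: 1 positive; Clause 3: 2 positive.
Total positive literal occurrences = 3.

3


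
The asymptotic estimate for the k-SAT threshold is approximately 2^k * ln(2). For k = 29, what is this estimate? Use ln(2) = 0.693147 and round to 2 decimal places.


Using the asymptotic formula: threshold ~ 2^k * ln(2).
2^29 = 536870912.
536870912 * 0.693147 = 372130462.04.

372130462.04


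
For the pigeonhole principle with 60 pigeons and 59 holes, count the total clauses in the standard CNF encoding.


The PHP encoding has two parts:
1) At-least-one-hole clauses: 60 (one per pigeon, each with 59 literals).
2) At-most-one-pigeon-per-hole clauses: 59 holes * C(60,2) = 59 * 1770 = 104430.
Total clauses = 60 + 104430 = 104490.

104490


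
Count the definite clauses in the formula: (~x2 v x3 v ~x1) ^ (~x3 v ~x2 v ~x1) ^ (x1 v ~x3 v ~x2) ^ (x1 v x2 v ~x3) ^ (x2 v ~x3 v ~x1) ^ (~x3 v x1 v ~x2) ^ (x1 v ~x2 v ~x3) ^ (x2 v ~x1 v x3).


A definite clause has exactly one positive literal.
Clause 1: 1 positive -> definite
Clause 2: 0 positive -> not definite
Clause 3: 1 positive -> definite
Clause 4: 2 positive -> not definite
Clause 5: 1 positive -> definite
Clause 6: 1 positive -> definite
Clause 7: 1 positive -> definite
Clause 8: 2 positive -> not definite
Definite clause count = 5.

5


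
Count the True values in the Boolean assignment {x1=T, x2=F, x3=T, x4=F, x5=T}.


The weight is the number of variables assigned True.
True variables: x1, x3, x5.
Weight = 3.

3


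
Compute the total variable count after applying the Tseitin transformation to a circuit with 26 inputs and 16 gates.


The Tseitin transformation introduces one auxiliary variable per gate.
Total variables = inputs + gates = 26 + 16 = 42.

42


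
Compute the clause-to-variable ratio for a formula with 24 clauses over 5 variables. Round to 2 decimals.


Clause-to-variable ratio = clauses / variables.
24 / 5 = 4.8.

4.8


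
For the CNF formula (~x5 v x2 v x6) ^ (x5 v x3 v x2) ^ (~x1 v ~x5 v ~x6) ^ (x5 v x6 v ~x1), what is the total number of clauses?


Each group enclosed in parentheses joined by ^ is one clause.
Counting the conjuncts: 4 clauses.

4


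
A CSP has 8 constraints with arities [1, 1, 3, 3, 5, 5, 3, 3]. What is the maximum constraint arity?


The arities are: 1, 1, 3, 3, 5, 5, 3, 3.
Scan for the maximum value.
Maximum arity = 5.

5


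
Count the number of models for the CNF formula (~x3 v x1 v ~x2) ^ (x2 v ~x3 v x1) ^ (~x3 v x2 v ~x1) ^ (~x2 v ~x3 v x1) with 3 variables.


Enumerate all 8 truth assignments over 3 variables.
Test each against every clause.
Satisfying assignments found: 5.

5


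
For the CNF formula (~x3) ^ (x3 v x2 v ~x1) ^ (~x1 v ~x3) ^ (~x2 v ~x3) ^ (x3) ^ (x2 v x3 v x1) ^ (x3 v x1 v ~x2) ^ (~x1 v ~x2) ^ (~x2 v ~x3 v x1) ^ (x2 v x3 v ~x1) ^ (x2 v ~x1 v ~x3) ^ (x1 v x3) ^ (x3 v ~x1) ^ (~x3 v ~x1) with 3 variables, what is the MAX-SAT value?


Enumerate all 8 truth assignments.
For each, count how many of the 14 clauses are satisfied.
The formula is not fully satisfiable, so the maximum is below 14.
Maximum simultaneously satisfiable clauses = 13.

13


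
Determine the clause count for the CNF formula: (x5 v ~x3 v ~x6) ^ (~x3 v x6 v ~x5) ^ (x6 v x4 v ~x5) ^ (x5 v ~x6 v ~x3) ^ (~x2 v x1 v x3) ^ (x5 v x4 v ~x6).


Each group enclosed in parentheses joined by ^ is one clause.
Counting the conjuncts: 6 clauses.

6


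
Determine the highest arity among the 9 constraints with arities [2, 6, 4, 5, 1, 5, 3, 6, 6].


The arities are: 2, 6, 4, 5, 1, 5, 3, 6, 6.
Scan for the maximum value.
Maximum arity = 6.

6


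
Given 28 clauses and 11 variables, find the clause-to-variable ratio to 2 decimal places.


Clause-to-variable ratio = clauses / variables.
28 / 11 = 2.55.

2.55


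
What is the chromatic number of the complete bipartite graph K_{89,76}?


K_{89,76} is bipartite by definition: the two parts are independent sets, with every edge crossing between them.
Color all vertices in one part with color 1 and all vertices in the other part with color 2.
Since the graph has at least one edge, one color does not suffice.
Chromatic number = 2.

2


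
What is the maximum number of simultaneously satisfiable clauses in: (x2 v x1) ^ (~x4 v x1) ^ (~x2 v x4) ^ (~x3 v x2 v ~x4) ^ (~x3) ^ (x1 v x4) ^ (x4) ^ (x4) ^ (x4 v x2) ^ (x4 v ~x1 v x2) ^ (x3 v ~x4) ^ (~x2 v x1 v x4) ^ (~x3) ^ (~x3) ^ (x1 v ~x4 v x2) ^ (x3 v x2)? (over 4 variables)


Enumerate all 16 truth assignments.
For each, count how many of the 16 clauses are satisfied.
The formula is not fully satisfiable, so the maximum is below 16.
Maximum simultaneously satisfiable clauses = 15.

15


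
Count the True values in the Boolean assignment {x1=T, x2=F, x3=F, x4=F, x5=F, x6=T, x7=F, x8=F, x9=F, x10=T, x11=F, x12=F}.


The weight is the number of variables assigned True.
True variables: x1, x6, x10.
Weight = 3.

3


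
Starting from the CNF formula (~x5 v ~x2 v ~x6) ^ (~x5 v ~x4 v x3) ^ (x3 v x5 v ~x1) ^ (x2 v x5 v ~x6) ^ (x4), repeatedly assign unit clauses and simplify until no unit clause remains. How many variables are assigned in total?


Unit propagation repeatedly assigns the literal in any unit clause, then simplifies.
Assignments in order: x4 = T.
No further unit clauses remain.
Total variables assigned = 1.

1


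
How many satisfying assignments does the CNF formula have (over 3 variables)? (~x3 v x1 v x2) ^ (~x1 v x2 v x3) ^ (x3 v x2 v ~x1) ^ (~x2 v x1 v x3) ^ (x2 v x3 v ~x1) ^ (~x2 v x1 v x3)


Enumerate all 8 truth assignments over 3 variables.
Test each against every clause.
Satisfying assignments found: 5.

5


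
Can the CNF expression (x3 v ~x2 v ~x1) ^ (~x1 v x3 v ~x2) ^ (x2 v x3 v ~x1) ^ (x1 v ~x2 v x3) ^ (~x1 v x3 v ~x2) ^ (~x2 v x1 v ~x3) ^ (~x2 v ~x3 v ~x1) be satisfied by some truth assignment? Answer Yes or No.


Check all 8 possible truth assignments.
Number of satisfying assignments found: 3.
The formula is satisfiable.

Yes


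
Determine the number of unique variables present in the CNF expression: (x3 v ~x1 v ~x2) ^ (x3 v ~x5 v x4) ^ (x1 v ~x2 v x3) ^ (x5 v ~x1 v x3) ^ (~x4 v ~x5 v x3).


Identify each distinct variable in the formula.
Variables found: x1, x2, x3, x4, x5.
Total distinct variables = 5.

5


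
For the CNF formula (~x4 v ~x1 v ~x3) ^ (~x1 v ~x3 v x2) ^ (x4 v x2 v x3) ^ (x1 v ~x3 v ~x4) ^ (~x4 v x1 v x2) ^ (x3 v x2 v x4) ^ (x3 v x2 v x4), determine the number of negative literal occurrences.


Scan each clause for negated literals.
Clause 1: 3 negative; Clause 2: 2 negative; Clause 3: 0 negative; Clause 4: 2 negative; Clause 5: 1 negative; Clause 6: 0 negative; Clause 7: 0 negative.
Total negative literal occurrences = 8.

8


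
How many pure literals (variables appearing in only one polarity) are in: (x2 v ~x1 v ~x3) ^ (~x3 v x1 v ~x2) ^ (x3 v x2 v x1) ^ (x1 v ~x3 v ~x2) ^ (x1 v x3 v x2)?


A pure literal appears in only one polarity across all clauses.
No pure literals found.
Count = 0.

0


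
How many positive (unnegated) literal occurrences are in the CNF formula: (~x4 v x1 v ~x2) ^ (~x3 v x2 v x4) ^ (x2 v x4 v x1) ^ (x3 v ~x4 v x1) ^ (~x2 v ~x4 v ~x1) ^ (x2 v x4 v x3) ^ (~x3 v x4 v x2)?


Scan each clause for unnegated literals.
Clause 1: 1 positive; Clause 2: 2 positive; Clause 3: 3 positive; Clause 4: 2 positive; Clause 5: 0 positive; Clause 6: 3 positive; Clause 7: 2 positive.
Total positive literal occurrences = 13.

13


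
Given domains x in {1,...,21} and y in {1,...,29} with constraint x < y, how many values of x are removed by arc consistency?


For the constraint x < y, x needs a supporting value in y's domain.
x can be at most 28 (one less than y's maximum).
Valid x values from domain: 21 out of 21.
Pruned = 21 - 21 = 0.

0


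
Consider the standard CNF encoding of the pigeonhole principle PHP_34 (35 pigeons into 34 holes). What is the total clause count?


The PHP encoding has two parts:
1) At-least-one-hole clauses: 35 (one per pigeon, each with 34 literals).
2) At-most-one-pigeon-per-hole clauses: 34 holes * C(35,2) = 34 * 595 = 20230.
Total clauses = 35 + 20230 = 20265.

20265


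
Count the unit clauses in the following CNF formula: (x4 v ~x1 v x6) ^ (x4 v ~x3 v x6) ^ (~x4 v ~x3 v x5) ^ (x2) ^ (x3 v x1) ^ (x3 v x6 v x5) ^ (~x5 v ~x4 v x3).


A unit clause contains exactly one literal.
Unit clauses found: (x2).
Count = 1.

1


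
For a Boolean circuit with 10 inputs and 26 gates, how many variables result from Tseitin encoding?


The Tseitin transformation introduces one auxiliary variable per gate.
Total variables = inputs + gates = 10 + 26 = 36.

36


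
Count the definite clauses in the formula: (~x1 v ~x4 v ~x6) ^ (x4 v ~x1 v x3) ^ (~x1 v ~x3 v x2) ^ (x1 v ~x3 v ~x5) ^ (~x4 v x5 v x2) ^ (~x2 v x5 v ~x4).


A definite clause has exactly one positive literal.
Clause 1: 0 positive -> not definite
Clause 2: 2 positive -> not definite
Clause 3: 1 positive -> definite
Clause 4: 1 positive -> definite
Clause 5: 2 positive -> not definite
Clause 6: 1 positive -> definite
Definite clause count = 3.

3


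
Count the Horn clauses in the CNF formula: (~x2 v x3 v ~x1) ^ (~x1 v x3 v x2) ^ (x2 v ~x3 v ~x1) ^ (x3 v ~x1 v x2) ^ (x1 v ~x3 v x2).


A Horn clause has at most one positive literal.
Clause 1: 1 positive lit(s) -> Horn
Clause 2: 2 positive lit(s) -> not Horn
Clause 3: 1 positive lit(s) -> Horn
Clause 4: 2 positive lit(s) -> not Horn
Clause 5: 2 positive lit(s) -> not Horn
Total Horn clauses = 2.

2


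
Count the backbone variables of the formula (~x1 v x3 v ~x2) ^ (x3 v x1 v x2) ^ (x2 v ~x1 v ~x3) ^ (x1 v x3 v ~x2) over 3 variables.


Find all satisfying assignments: 4 model(s).
Check which variables have the same value in every model.
No variable is fixed across all models.
Backbone size = 0.

0


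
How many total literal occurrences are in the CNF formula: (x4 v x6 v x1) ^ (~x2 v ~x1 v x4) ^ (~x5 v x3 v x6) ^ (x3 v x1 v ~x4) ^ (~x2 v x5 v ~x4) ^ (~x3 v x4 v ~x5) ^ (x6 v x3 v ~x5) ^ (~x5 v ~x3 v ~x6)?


Clause lengths: 3, 3, 3, 3, 3, 3, 3, 3.
Sum = 3 + 3 + 3 + 3 + 3 + 3 + 3 + 3 = 24.

24


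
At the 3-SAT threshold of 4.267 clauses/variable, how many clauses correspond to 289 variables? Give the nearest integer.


The 3-SAT phase transition occurs at approximately 4.267 clauses per variable.
m = 4.267 * 289 = 1233.163.
Rounded to nearest integer: 1233.

1233


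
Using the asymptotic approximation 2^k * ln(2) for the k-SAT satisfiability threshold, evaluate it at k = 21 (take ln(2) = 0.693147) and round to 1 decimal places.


Using the asymptotic formula: threshold ~ 2^k * ln(2).
2^21 = 2097152.
2097152 * 0.693147 = 1453634.6.

1453634.6


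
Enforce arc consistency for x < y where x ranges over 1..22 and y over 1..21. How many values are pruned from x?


For the constraint x < y, x needs a supporting value in y's domain.
x can be at most 20 (one less than y's maximum).
Valid x values from domain: 20 out of 22.
Pruned = 22 - 20 = 2.

2


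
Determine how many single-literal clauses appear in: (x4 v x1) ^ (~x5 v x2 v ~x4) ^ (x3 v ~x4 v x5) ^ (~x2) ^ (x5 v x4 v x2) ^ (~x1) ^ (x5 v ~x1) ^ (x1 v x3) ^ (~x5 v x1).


A unit clause contains exactly one literal.
Unit clauses found: (~x2), (~x1).
Count = 2.

2


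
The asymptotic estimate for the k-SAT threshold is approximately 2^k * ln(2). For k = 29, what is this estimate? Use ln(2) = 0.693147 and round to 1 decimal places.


Using the asymptotic formula: threshold ~ 2^k * ln(2).
2^29 = 536870912.
536870912 * 0.693147 = 372130462.0.

372130462.0


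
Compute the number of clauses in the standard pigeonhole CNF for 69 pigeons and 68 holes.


The PHP encoding has two parts:
1) At-least-one-hole clauses: 69 (one per pigeon, each with 68 literals).
2) At-most-one-pigeon-per-hole clauses: 68 holes * C(69,2) = 68 * 2346 = 159528.
Total clauses = 69 + 159528 = 159597.

159597


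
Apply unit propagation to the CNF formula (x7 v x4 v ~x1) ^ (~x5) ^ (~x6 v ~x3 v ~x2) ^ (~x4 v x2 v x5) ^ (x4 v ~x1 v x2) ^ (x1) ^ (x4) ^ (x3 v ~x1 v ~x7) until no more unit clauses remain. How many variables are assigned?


Unit propagation repeatedly assigns the literal in any unit clause, then simplifies.
Assignments in order: x5 = F, x1 = T, x4 = T, x2 = T.
No further unit clauses remain.
Total variables assigned = 4.

4


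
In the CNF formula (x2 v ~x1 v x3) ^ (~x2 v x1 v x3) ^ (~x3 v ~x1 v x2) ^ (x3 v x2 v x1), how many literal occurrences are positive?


Scan each clause for unnegated literals.
Clause 1: 2 positive; Clause 2: 2 positive; Clause 3: 1 positive; Clause 4: 3 positive.
Total positive literal occurrences = 8.

8


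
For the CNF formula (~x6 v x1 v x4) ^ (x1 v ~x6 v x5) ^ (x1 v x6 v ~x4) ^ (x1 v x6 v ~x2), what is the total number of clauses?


Each group enclosed in parentheses joined by ^ is one clause.
Counting the conjuncts: 4 clauses.

4


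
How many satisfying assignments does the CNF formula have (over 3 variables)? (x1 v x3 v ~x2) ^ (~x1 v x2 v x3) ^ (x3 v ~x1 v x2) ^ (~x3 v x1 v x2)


Enumerate all 8 truth assignments over 3 variables.
Test each against every clause.
Satisfying assignments found: 5.

5


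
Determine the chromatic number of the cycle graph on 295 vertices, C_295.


An odd cycle cannot be 2-colored: alternating two colors around the cycle returns to the start with a conflict.
Since 295 is odd, three colors are required (and three suffice).
Chromatic number = 3.

3


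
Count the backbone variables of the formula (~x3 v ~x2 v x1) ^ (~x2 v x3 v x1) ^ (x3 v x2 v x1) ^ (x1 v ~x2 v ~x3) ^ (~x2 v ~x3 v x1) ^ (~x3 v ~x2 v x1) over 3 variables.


Find all satisfying assignments: 5 model(s).
Check which variables have the same value in every model.
No variable is fixed across all models.
Backbone size = 0.

0


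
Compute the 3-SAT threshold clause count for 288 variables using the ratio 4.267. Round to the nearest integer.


The 3-SAT phase transition occurs at approximately 4.267 clauses per variable.
m = 4.267 * 288 = 1228.896.
Rounded to nearest integer: 1229.

1229


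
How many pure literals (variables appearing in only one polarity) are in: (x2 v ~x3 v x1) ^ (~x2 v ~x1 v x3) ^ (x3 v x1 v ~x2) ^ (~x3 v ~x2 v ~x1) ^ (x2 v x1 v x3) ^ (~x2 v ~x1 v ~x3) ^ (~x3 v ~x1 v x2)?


A pure literal appears in only one polarity across all clauses.
No pure literals found.
Count = 0.

0


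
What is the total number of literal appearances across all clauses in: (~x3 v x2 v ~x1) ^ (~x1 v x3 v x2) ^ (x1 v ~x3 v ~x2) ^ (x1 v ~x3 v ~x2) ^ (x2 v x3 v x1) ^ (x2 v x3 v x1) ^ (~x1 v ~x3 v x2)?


Clause lengths: 3, 3, 3, 3, 3, 3, 3.
Sum = 3 + 3 + 3 + 3 + 3 + 3 + 3 = 21.

21


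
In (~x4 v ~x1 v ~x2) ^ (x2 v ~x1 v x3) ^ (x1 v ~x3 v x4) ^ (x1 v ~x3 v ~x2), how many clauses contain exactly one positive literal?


A definite clause has exactly one positive literal.
Clause 1: 0 positive -> not definite
Clause 2: 2 positive -> not definite
Clause 3: 2 positive -> not definite
Clause 4: 1 positive -> definite
Definite clause count = 1.

1


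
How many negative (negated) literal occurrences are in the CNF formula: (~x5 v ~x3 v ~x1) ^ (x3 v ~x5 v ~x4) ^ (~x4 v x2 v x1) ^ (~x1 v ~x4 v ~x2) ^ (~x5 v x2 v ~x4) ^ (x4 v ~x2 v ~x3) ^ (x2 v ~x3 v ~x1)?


Scan each clause for negated literals.
Clause 1: 3 negative; Clause 2: 2 negative; Clause 3: 1 negative; Clause 4: 3 negative; Clause 5: 2 negative; Clause 6: 2 negative; Clause 7: 2 negative.
Total negative literal occurrences = 15.

15


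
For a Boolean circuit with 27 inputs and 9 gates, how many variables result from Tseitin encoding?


The Tseitin transformation introduces one auxiliary variable per gate.
Total variables = inputs + gates = 27 + 9 = 36.

36


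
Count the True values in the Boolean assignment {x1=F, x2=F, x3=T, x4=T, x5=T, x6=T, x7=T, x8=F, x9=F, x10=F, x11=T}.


The weight is the number of variables assigned True.
True variables: x3, x4, x5, x6, x7, x11.
Weight = 6.

6


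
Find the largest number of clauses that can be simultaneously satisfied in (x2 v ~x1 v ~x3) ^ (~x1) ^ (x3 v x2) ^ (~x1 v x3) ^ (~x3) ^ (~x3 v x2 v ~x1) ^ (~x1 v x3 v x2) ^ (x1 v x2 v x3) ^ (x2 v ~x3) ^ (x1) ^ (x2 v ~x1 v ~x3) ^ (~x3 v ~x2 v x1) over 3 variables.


Enumerate all 8 truth assignments.
For each, count how many of the 12 clauses are satisfied.
The formula is not fully satisfiable, so the maximum is below 12.
Maximum simultaneously satisfiable clauses = 11.

11


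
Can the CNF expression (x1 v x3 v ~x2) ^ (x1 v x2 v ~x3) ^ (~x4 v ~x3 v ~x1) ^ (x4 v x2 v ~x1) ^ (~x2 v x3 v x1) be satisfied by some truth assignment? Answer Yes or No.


Check all 16 possible truth assignments.
Number of satisfying assignments found: 8.
The formula is satisfiable.

Yes


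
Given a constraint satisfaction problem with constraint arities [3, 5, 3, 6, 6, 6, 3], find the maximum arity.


The arities are: 3, 5, 3, 6, 6, 6, 3.
Scan for the maximum value.
Maximum arity = 6.

6


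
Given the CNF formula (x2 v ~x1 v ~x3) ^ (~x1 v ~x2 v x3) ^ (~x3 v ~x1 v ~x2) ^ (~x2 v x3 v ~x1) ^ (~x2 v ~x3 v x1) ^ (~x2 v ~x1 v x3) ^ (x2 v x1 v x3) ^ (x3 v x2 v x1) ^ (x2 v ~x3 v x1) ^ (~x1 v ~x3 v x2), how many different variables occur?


Identify each distinct variable in the formula.
Variables found: x1, x2, x3.
Total distinct variables = 3.

3


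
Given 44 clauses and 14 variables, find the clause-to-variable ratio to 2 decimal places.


Clause-to-variable ratio = clauses / variables.
44 / 14 = 3.14.

3.14


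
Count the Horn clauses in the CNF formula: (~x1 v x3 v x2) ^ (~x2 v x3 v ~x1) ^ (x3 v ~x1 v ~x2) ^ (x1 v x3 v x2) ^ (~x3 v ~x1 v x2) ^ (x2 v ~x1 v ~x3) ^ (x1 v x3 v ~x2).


A Horn clause has at most one positive literal.
Clause 1: 2 positive lit(s) -> not Horn
Clause 2: 1 positive lit(s) -> Horn
Clause 3: 1 positive lit(s) -> Horn
Clause 4: 3 positive lit(s) -> not Horn
Clause 5: 1 positive lit(s) -> Horn
Clause 6: 1 positive lit(s) -> Horn
Clause 7: 2 positive lit(s) -> not Horn
Total Horn clauses = 4.

4


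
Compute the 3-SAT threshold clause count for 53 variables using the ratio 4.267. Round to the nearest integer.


The 3-SAT phase transition occurs at approximately 4.267 clauses per variable.
m = 4.267 * 53 = 226.151.
Rounded to nearest integer: 226.

226


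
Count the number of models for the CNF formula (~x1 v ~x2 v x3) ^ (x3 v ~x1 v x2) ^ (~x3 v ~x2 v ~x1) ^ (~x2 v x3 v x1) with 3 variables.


Enumerate all 8 truth assignments over 3 variables.
Test each against every clause.
Satisfying assignments found: 4.

4


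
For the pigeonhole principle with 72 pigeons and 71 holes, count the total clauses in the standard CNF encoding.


The PHP encoding has two parts:
1) At-least-one-hole clauses: 72 (one per pigeon, each with 71 literals).
2) At-most-one-pigeon-per-hole clauses: 71 holes * C(72,2) = 71 * 2556 = 181476.
Total clauses = 72 + 181476 = 181548.

181548


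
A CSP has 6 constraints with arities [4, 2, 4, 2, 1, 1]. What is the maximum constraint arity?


The arities are: 4, 2, 4, 2, 1, 1.
Scan for the maximum value.
Maximum arity = 4.

4


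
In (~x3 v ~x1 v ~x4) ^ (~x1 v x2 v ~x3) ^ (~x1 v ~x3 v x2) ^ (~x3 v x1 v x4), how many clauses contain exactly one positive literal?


A definite clause has exactly one positive literal.
Clause 1: 0 positive -> not definite
Clause 2: 1 positive -> definite
Clause 3: 1 positive -> definite
Clause 4: 2 positive -> not definite
Definite clause count = 2.

2


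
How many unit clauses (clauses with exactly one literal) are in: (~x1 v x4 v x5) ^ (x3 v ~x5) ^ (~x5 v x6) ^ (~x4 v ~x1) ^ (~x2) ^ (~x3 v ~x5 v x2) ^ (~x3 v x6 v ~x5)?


A unit clause contains exactly one literal.
Unit clauses found: (~x2).
Count = 1.

1


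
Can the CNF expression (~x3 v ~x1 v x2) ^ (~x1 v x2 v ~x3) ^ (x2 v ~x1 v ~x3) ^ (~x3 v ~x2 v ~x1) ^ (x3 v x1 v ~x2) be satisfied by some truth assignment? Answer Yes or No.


Check all 8 possible truth assignments.
Number of satisfying assignments found: 5.
The formula is satisfiable.

Yes


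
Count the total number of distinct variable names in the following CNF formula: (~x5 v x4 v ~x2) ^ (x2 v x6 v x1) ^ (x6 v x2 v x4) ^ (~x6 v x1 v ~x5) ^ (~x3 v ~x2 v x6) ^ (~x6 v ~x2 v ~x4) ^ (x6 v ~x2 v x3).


Identify each distinct variable in the formula.
Variables found: x1, x2, x3, x4, x5, x6.
Total distinct variables = 6.

6


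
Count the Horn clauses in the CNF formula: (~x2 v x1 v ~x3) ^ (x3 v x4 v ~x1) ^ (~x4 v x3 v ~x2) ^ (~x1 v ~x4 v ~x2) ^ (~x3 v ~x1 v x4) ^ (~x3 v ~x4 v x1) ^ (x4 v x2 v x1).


A Horn clause has at most one positive literal.
Clause 1: 1 positive lit(s) -> Horn
Clause 2: 2 positive lit(s) -> not Horn
Clause 3: 1 positive lit(s) -> Horn
Clause 4: 0 positive lit(s) -> Horn
Clause 5: 1 positive lit(s) -> Horn
Clause 6: 1 positive lit(s) -> Horn
Clause 7: 3 positive lit(s) -> not Horn
Total Horn clauses = 5.

5


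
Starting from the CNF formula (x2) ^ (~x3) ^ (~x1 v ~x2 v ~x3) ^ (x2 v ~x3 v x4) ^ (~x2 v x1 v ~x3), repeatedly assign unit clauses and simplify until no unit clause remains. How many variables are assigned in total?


Unit propagation repeatedly assigns the literal in any unit clause, then simplifies.
Assignments in order: x2 = T, x3 = F.
No further unit clauses remain.
Total variables assigned = 2.

2


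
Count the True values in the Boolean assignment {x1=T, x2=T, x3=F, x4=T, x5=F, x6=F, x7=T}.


The weight is the number of variables assigned True.
True variables: x1, x2, x4, x7.
Weight = 4.

4


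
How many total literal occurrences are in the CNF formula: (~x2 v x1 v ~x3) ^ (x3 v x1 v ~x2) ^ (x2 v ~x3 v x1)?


Clause lengths: 3, 3, 3.
Sum = 3 + 3 + 3 = 9.

9


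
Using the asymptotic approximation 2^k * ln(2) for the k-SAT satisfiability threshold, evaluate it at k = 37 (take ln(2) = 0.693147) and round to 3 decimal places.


Using the asymptotic formula: threshold ~ 2^k * ln(2).
2^37 = 137438953472.
137438953472 * 0.693147 = 95265398282.256.

95265398282.256


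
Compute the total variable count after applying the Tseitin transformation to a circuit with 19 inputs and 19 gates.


The Tseitin transformation introduces one auxiliary variable per gate.
Total variables = inputs + gates = 19 + 19 = 38.

38


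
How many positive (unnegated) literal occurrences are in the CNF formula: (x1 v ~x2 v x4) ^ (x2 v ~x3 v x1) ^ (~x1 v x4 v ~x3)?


Scan each clause for unnegated literals.
Clause 1: 2 positive; Clause 2: 2 positive; Clause 3: 1 positive.
Total positive literal occurrences = 5.

5


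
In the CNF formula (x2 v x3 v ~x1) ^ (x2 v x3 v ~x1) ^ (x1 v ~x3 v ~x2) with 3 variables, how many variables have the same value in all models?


Find all satisfying assignments: 6 model(s).
Check which variables have the same value in every model.
No variable is fixed across all models.
Backbone size = 0.

0


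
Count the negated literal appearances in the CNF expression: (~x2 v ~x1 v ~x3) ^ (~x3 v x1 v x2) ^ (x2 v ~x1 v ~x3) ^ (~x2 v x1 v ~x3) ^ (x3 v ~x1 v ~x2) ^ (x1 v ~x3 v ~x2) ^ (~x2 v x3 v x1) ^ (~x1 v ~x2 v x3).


Scan each clause for negated literals.
Clause 1: 3 negative; Clause 2: 1 negative; Clause 3: 2 negative; Clause 4: 2 negative; Clause 5: 2 negative; Clause 6: 2 negative; Clause 7: 1 negative; Clause 8: 2 negative.
Total negative literal occurrences = 15.

15


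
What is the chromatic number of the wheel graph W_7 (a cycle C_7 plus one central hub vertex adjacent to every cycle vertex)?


W_7 consists of the cycle C_7 together with a hub vertex adjacent to every cycle vertex.
The cycle C_7 needs 3 colors (odd cycle -> 3).
The hub is adjacent to every cycle vertex, so it must receive a new color distinct from all of them.
Chromatic number = 3 + 1 = 4.

4


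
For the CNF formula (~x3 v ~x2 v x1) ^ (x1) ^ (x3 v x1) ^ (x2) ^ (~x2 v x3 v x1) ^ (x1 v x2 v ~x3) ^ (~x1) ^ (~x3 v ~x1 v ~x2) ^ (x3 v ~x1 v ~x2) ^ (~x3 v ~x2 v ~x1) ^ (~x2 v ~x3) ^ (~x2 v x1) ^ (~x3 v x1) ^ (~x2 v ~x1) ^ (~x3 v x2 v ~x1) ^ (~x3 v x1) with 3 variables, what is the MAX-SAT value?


Enumerate all 8 truth assignments.
For each, count how many of the 16 clauses are satisfied.
The formula is not fully satisfiable, so the maximum is below 16.
Maximum simultaneously satisfiable clauses = 14.

14


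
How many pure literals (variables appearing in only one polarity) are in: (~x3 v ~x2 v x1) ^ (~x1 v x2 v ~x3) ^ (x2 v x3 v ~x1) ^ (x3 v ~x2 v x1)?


A pure literal appears in only one polarity across all clauses.
No pure literals found.
Count = 0.

0


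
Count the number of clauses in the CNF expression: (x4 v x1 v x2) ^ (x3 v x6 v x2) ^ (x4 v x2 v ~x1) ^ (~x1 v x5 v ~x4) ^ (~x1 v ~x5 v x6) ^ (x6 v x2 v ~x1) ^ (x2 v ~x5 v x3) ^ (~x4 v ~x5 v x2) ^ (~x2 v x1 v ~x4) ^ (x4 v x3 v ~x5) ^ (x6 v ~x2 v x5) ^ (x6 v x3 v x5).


Each group enclosed in parentheses joined by ^ is one clause.
Counting the conjuncts: 12 clauses.

12


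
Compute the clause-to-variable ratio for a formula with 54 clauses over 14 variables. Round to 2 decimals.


Clause-to-variable ratio = clauses / variables.
54 / 14 = 3.86.

3.86


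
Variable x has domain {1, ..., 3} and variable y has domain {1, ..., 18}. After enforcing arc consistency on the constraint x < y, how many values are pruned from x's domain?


For the constraint x < y, x needs a supporting value in y's domain.
x can be at most 17 (one less than y's maximum).
Valid x values from domain: 3 out of 3.
Pruned = 3 - 3 = 0.

0


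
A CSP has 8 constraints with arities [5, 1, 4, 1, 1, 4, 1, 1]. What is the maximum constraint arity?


The arities are: 5, 1, 4, 1, 1, 4, 1, 1.
Scan for the maximum value.
Maximum arity = 5.

5


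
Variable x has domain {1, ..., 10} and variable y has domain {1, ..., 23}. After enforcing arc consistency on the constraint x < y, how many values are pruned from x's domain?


For the constraint x < y, x needs a supporting value in y's domain.
x can be at most 22 (one less than y's maximum).
Valid x values from domain: 10 out of 10.
Pruned = 10 - 10 = 0.

0


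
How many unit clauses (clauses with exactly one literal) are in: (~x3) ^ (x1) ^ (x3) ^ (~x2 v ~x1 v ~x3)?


A unit clause contains exactly one literal.
Unit clauses found: (~x3), (x1), (x3).
Count = 3.

3


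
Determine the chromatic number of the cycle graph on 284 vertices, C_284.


A cycle on an even number of vertices is bipartite: alternate two colors around the cycle.
Since 284 is even, two colors suffice, and at least two are needed because the graph has edges.
Chromatic number = 2.

2


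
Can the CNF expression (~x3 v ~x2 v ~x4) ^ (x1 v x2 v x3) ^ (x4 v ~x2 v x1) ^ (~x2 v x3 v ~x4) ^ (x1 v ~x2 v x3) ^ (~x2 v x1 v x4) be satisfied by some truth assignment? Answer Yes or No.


Check all 16 possible truth assignments.
Number of satisfying assignments found: 8.
The formula is satisfiable.

Yes


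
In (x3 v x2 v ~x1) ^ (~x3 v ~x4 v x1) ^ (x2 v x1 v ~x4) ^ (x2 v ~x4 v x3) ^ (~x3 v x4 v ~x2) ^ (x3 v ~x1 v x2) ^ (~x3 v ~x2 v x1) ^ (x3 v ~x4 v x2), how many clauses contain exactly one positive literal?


A definite clause has exactly one positive literal.
Clause 1: 2 positive -> not definite
Clause 2: 1 positive -> definite
Clause 3: 2 positive -> not definite
Clause 4: 2 positive -> not definite
Clause 5: 1 positive -> definite
Clause 6: 2 positive -> not definite
Clause 7: 1 positive -> definite
Clause 8: 2 positive -> not definite
Definite clause count = 3.

3


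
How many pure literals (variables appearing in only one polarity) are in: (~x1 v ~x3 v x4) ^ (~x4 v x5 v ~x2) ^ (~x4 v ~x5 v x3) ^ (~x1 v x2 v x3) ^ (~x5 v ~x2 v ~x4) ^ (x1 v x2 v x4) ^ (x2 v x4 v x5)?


A pure literal appears in only one polarity across all clauses.
No pure literals found.
Count = 0.

0


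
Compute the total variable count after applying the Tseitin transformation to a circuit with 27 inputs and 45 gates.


The Tseitin transformation introduces one auxiliary variable per gate.
Total variables = inputs + gates = 27 + 45 = 72.

72


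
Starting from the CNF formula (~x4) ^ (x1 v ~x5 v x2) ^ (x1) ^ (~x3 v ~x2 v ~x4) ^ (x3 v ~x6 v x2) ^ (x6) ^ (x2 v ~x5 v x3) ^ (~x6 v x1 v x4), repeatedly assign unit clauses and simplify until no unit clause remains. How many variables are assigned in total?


Unit propagation repeatedly assigns the literal in any unit clause, then simplifies.
Assignments in order: x4 = F, x1 = T, x6 = T.
No further unit clauses remain.
Total variables assigned = 3.

3


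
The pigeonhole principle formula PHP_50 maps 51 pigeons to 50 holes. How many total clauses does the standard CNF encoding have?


The PHP encoding has two parts:
1) At-least-one-hole clauses: 51 (one per pigeon, each with 50 literals).
2) At-most-one-pigeon-per-hole clauses: 50 holes * C(51,2) = 50 * 1275 = 63750.
Total clauses = 51 + 63750 = 63801.

63801


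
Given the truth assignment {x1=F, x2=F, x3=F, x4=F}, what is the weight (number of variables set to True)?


The weight is the number of variables assigned True.
True variables: none.
Weight = 0.

0


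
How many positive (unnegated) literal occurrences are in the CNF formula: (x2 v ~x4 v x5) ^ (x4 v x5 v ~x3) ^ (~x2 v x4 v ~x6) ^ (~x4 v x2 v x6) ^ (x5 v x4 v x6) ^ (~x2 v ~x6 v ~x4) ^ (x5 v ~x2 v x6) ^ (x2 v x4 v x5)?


Scan each clause for unnegated literals.
Clause 1: 2 positive; Clause 2: 2 positive; Clause 3: 1 positive; Clause 4: 2 positive; Clause 5: 3 positive; Clause 6: 0 positive; Clause 7: 2 positive; Clause 8: 3 positive.
Total positive literal occurrences = 15.

15


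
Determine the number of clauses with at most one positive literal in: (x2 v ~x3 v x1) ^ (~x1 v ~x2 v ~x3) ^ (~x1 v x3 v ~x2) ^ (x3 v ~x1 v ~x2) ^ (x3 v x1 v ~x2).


A Horn clause has at most one positive literal.
Clause 1: 2 positive lit(s) -> not Horn
Clause 2: 0 positive lit(s) -> Horn
Clause 3: 1 positive lit(s) -> Horn
Clause 4: 1 positive lit(s) -> Horn
Clause 5: 2 positive lit(s) -> not Horn
Total Horn clauses = 3.

3


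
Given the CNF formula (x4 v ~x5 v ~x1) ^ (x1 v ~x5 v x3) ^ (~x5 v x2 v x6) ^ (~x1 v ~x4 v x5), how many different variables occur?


Identify each distinct variable in the formula.
Variables found: x1, x2, x3, x4, x5, x6.
Total distinct variables = 6.

6


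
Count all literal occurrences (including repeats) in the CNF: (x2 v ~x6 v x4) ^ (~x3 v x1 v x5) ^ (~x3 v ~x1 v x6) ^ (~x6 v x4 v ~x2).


Clause lengths: 3, 3, 3, 3.
Sum = 3 + 3 + 3 + 3 = 12.

12


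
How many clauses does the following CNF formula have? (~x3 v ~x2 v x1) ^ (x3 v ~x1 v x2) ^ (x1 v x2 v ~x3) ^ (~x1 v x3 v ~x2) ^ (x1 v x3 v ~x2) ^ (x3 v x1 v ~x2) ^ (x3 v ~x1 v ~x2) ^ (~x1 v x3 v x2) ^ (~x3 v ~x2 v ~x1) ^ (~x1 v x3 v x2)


Each group enclosed in parentheses joined by ^ is one clause.
Counting the conjuncts: 10 clauses.

10


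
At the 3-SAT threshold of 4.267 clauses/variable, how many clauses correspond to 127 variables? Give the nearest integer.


The 3-SAT phase transition occurs at approximately 4.267 clauses per variable.
m = 4.267 * 127 = 541.909.
Rounded to nearest integer: 542.

542


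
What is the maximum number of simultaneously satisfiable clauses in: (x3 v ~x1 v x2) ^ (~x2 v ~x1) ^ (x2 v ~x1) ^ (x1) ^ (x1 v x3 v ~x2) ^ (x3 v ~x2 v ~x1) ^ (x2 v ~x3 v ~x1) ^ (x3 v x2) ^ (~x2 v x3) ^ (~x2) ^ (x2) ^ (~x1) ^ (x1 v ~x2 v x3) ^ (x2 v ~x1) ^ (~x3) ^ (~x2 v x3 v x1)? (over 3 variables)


Enumerate all 8 truth assignments.
For each, count how many of the 16 clauses are satisfied.
The formula is not fully satisfiable, so the maximum is below 16.
Maximum simultaneously satisfiable clauses = 13.

13


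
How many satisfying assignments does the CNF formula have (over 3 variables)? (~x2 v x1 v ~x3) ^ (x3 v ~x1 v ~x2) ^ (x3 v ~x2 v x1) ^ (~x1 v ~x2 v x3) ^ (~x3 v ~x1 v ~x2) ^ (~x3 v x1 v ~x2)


Enumerate all 8 truth assignments over 3 variables.
Test each against every clause.
Satisfying assignments found: 4.

4


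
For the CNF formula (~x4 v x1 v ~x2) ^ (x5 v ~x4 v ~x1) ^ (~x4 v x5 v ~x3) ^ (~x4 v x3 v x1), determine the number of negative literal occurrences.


Scan each clause for negated literals.
Clause 1: 2 negative; Clause 2: 2 negative; Clause 3: 2 negative; Clause 4: 1 negative.
Total negative literal occurrences = 7.

7


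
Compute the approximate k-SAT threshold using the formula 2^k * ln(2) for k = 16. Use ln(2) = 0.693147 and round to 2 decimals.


Using the asymptotic formula: threshold ~ 2^k * ln(2).
2^16 = 65536.
65536 * 0.693147 = 45426.08.

45426.08


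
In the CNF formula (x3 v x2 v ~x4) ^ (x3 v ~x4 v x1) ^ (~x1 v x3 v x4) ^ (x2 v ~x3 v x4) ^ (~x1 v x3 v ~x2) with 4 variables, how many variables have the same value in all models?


Find all satisfying assignments: 8 model(s).
Check which variables have the same value in every model.
No variable is fixed across all models.
Backbone size = 0.

0


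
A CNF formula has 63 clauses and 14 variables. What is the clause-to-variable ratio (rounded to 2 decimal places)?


Clause-to-variable ratio = clauses / variables.
63 / 14 = 4.5.

4.5


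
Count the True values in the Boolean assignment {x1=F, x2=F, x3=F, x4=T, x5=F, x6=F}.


The weight is the number of variables assigned True.
True variables: x4.
Weight = 1.

1


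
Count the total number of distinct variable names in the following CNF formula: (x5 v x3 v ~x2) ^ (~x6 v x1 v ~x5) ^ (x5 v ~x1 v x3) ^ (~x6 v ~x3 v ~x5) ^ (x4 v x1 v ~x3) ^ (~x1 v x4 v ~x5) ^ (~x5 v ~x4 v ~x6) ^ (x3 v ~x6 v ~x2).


Identify each distinct variable in the formula.
Variables found: x1, x2, x3, x4, x5, x6.
Total distinct variables = 6.

6


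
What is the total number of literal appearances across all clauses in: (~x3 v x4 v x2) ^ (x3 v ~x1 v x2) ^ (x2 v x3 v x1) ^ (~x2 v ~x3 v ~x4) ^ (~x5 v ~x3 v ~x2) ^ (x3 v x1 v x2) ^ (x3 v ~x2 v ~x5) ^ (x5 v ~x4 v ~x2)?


Clause lengths: 3, 3, 3, 3, 3, 3, 3, 3.
Sum = 3 + 3 + 3 + 3 + 3 + 3 + 3 + 3 = 24.

24


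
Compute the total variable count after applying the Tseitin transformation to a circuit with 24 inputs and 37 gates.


The Tseitin transformation introduces one auxiliary variable per gate.
Total variables = inputs + gates = 24 + 37 = 61.

61


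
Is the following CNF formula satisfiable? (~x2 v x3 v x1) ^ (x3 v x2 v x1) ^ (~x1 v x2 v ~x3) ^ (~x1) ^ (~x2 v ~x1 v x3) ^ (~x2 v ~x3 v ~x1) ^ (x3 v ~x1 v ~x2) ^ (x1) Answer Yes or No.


Check all 8 possible truth assignments.
Number of satisfying assignments found: 0.
The formula is unsatisfiable.

No


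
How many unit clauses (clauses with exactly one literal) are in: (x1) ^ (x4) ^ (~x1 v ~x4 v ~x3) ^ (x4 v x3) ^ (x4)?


A unit clause contains exactly one literal.
Unit clauses found: (x1), (x4), (x4).
Count = 3.

3


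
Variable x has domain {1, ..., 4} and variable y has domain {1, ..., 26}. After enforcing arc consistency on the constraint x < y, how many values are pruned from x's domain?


For the constraint x < y, x needs a supporting value in y's domain.
x can be at most 25 (one less than y's maximum).
Valid x values from domain: 4 out of 4.
Pruned = 4 - 4 = 0.

0


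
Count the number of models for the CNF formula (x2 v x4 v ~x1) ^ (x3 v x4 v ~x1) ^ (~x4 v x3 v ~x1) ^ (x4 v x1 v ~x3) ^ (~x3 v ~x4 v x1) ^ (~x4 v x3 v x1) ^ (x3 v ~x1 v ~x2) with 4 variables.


Enumerate all 16 truth assignments over 4 variables.
Test each against every clause.
Satisfying assignments found: 5.

5


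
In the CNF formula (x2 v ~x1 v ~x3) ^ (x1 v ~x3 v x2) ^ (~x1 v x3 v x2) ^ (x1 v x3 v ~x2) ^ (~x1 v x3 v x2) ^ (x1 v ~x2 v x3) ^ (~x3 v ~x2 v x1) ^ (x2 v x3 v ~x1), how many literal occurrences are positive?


Scan each clause for unnegated literals.
Clause 1: 1 positive; Clause 2: 2 positive; Clause 3: 2 positive; Clause 4: 2 positive; Clause 5: 2 positive; Clause 6: 2 positive; Clause 7: 1 positive; Clause 8: 2 positive.
Total positive literal occurrences = 14.

14
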